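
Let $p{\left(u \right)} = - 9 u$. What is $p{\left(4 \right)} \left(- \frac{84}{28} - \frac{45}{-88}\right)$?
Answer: $\frac{1971}{22} \approx 89.591$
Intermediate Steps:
$p{\left(4 \right)} \left(- \frac{84}{28} - \frac{45}{-88}\right) = \left(-9\right) 4 \left(- \frac{84}{28} - \frac{45}{-88}\right) = - 36 \left(\left(-84\right) \frac{1}{28} - - \frac{45}{88}\right) = - 36 \left(-3 + \frac{45}{88}\right) = \left(-36\right) \left(- \frac{219}{88}\right) = \frac{1971}{22}$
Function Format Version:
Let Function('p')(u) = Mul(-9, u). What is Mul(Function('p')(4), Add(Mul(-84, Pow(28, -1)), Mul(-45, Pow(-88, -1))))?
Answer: Rational(1971, 22) ≈ 89.591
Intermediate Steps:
Mul(Function('p')(4), Add(Mul(-84, Pow(28, -1)), Mul(-45, Pow(-88, -1)))) = Mul(Mul(-9, 4), Add(Mul(-84, Pow(28, -1)), Mul(-45, Pow(-88, -1)))) = Mul(-36, Add(Mul(-84, Rational(1, 28)), Mul(-45, Rational(-1, 88)))) = Mul(-36, Add(-3, Rational(45, 88))) = Mul(-36, Rational(-219, 88)) = Rational(1971, 22)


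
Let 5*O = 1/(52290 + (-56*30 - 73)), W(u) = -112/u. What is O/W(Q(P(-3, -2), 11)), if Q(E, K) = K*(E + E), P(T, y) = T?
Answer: 33/14150360 ≈ 2.3321e-6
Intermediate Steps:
Q(E, K) = 2*E*K (Q(E, K) = K*(2*E) = 2*E*K)
O = 1/252685 (O = 1/(5*(52290 + (-56*30 - 73))) = 1/(5*(52290 + (-1680 - 73))) = 1/(5*(52290 - 1753)) = (⅕)/50537 = (⅕)*(1/50537) = 1/252685 ≈ 3.9575e-6)
O/W(Q(P(-3, -2), 11)) = 1/(252685*((-112/(2*(-3)*11)))) = 1/(252685*((-112/(-66)))) = 1/(252685*((-112*(-1/66)))) = 1/(252685*(56/33)) = (1/252685)*(33/56) = 33/14150360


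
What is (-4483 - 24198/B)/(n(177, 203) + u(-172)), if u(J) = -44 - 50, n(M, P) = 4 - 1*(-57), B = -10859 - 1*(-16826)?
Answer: 8924753/65637 ≈ 135.97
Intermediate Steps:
B = 5967 (B = -10859 + 16826 = 5967)
n(M, P) = 61 (n(M, P) = 4 + 57 = 61)
u(J) = -94
(-4483 - 24198/B)/(n(177, 203) + u(-172)) = (-4483 - 24198/5967)/(61 - 94) = (-4483 - 24198*1/5967)/(-33) = (-4483 - 8066/1989)*(-1/33) = -8924753/1989*(-1/33) = 8924753/65637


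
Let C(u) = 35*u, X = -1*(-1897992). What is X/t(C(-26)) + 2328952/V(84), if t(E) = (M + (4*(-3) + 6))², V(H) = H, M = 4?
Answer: 10546696/21 ≈ 5.0222e+5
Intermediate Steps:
X = 1897992
t(E) = 4 (t(E) = (4 + (4*(-3) + 6))² = (4 + (-12 + 6))² = (4 - 6)² = (-2)² = 4)
X/t(C(-26)) + 2328952/V(84) = 1897992/4 + 2328952/84 = 1897992*(¼) + 2328952*(1/84) = 474498 + 582238/21 = 10546696/21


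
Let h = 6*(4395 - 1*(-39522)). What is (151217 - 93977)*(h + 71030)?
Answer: 19148611680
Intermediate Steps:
h = 263502 (h = 6*(4395 + 39522) = 6*43917 = 263502)
(151217 - 93977)*(h + 71030) = (151217 - 93977)*(263502 + 71030) = 57240*334532 = 19148611680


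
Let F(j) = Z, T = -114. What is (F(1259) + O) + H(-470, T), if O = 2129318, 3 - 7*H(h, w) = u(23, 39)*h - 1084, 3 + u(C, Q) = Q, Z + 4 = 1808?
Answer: 14935861/7 ≈ 2.1337e+6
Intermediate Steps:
Z = 1804 (Z = -4 + 1808 = 1804)
F(j) = 1804
u(C, Q) = -3 + Q
H(h, w) = 1087/7 - 36*h/7 (H(h, w) = 3/7 - ((-3 + 39)*h - 1084)/7 = 3/7 - (36*h - 1084)/7 = 3/7 - (-1084 + 36*h)/7 = 3/7 + (1084/7 - 36*h/7) = 1087/7 - 36*h/7)
(F(1259) + O) + H(-470, T) = (1804 + 2129318) + (1087/7 - 36/7*(-470)) = 2131122 + (1087/7 + 16920/7) = 2131122 + 18007/7 = 14935861/7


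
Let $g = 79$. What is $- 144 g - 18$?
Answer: $-11394$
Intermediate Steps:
$- 144 g - 18 = \left(-144\right) 79 - 18 = -11376 - 18 = -11394$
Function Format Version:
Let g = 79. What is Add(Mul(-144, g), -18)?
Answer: -11394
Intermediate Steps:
Add(Mul(-144, g), -18) = Add(Mul(-144, 79), -18) = Add(-11376, -18) = -11394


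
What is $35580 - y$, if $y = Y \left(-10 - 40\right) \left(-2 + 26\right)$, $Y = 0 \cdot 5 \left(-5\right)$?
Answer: $35580$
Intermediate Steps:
$Y = 0$ ($Y = 0 \left(-5\right) = 0$)
$y = 0$ ($y = 0 \left(-10 - 40\right) \left(-2 + 26\right) = 0 \left(\left(-50\right) 24\right) = 0 \left(-1200\right) = 0$)
$35580 - y = 35580 - 0 = 35580 + 0 = 35580$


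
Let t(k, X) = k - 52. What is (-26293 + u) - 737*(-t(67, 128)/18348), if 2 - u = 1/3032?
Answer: -11080035577/421448 ≈ -26290.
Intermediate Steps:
t(k, X) = -52 + k
u = 6063/3032 (u = 2 - 1/3032 = 6063/3032 ≈ 1.9997)
(-26293 + u) - 737*(-t(67, 128)/18348) = (-26293 + 6063/3032) - 737/((-18348/(-52 + 67))) = -79714313/3032 - 737/((-18348/15)) = -79714313/3032 - 737/((-18348*1/15)) = -79714313/3032 - 737/(-6116/5) = -79714313/3032 - 737*(-5/6116) = -79714313/3032 + 335/556 = -11080035577/421448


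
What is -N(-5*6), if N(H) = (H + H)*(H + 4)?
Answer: -1560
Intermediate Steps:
N(H) = 2*H*(4 + H) (N(H) = (2*H)*(4 + H) = 2*H*(4 + H))
-N(-5*6) = -2*(-5*6)*(4 - 5*6) = -2*(-30)*(4 - 30) = -2*(-30)*(-26) = -1*1560 = -1560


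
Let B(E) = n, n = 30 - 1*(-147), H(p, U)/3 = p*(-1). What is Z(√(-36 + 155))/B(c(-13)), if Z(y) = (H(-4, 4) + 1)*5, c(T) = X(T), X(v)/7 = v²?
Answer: 65/177 ≈ 0.36723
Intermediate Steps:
X(v) = 7*v²
H(p, U) = -3*p (H(p, U) = 3*(p*(-1)) = 3*(-p) = -3*p)
n = 177 (n = 30 + 147 = 177)
c(T) = 7*T²
B(E) = 177
Z(y) = 65 (Z(y) = (-3*(-4) + 1)*5 = (12 + 1)*5 = 13*5 = 65)
Z(√(-36 + 155))/B(c(-13)) = 65/177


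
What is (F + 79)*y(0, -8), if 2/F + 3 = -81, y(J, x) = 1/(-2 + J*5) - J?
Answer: -3317/84 ≈ -39.488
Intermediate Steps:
y(J, x) = 1/(-2 + 5*J) - J
F = -1/42 (F = 2/(-3 - 81) = 2/(-84) = 2*(-1/84) = -1/42 ≈ -0.023810)
(F + 79)*y(0, -8) = (-1/42 + 79)*((1 - 5*0² + 2*0)/(-2 + 5*0)) = 3317*((1 - 5*0 + 0)/(-2 + 0))/42 = 3317*((1 + 0 + 0)/(-2))/42 = 3317*(-½*1)/42 = (3317/42)*(-½) = -3317/84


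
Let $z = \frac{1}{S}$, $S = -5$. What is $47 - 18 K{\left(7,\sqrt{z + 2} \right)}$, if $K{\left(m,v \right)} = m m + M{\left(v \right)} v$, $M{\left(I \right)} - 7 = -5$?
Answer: $-835 - \frac{108 \sqrt{5}}{5} \approx -883.3$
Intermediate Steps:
$M{\left(I \right)} = 2$ ($M{\left(I \right)} = 7 - 5 = 2$)
$z = - \frac{1}{5}$ ($z = \frac{1}{-5} = - \frac{1}{5} \approx -0.2$)
$K{\left(m,v \right)} = m^{2} + 2 v$ ($K{\left(m,v \right)} = m m + 2 v = m^{2} + 2 v$)
$47 - 18 K{\left(7,\sqrt{z + 2} \right)} = 47 - 18 \left(7^{2} + 2 \sqrt{- \frac{1}{5} + 2}\right) = 47 - 18 \left(49 + 2 \sqrt{\frac{9}{5}}\right) = 47 - 18 \left(49 + 2 \frac{3 \sqrt{5}}{5}\right) = 47 - 18 \left(49 + \frac{6 \sqrt{5}}{5}\right) = 47 - \left(882 + \frac{108 \sqrt{5}}{5}\right) = -835 - \frac{108 \sqrt{5}}{5}$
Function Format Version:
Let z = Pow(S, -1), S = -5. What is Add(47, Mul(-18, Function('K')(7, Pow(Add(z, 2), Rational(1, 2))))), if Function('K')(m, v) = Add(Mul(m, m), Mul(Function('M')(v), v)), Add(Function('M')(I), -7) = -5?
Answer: Add(-835, Mul(Rational(-108, 5), Pow(5, Rational(1, 2)))) ≈ -883.30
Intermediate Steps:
Function('M')(I) = 2 (Function('M')(I) = Add(7, -5) = 2)
z = Rational(-1, 5) (z = Pow(-5, -1) = Rational(-1, 5) ≈ -0.20000)
Function('K')(m, v) = Add(Pow(m, 2), Mul(2, v)) (Function('K')(m, v) = Add(Mul(m, m), Mul(2, v)) = Add(Pow(m, 2), Mul(2, v)))
Add(47, Mul(-18, Function('K')(7, Pow(Add(z, 2), Rational(1, 2))))) = Add(47, Mul(-18, Add(Pow(7, 2), Mul(2, Pow(Add(Rational(-1, 5), 2), Rational(1, 2)))))) = Add(47, Mul(-18, Add(49, Mul(2, Pow(Rational(9, 5), Rational(1, 2)))))) = Add(47, Mul(-18, Add(49, Mul(2, Mul(Rational(3, 5), Pow(5, Rational(1, 2))))))) = Add(47, Mul(-18, Add(49, Mul(Rational(6, 5), Pow(5, Rational(1, 2)))))) = Add(47, Add(-882, Mul(Rational(-108, 5), Pow(5, Rational(1, 2))))) = Add(-835, Mul(Rational(-108, 5), Pow(5, Rational(1, 2))))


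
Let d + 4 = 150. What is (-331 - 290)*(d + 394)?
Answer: -335340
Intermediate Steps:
d = 146 (d = -4 + 150 = 146)
(-331 - 290)*(d + 394) = (-331 - 290)*(146 + 394) = -621*540 = -335340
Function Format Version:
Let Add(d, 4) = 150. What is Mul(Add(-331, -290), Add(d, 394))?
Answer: -335340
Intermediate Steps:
d = 146 (d = Add(-4, 150) = 146)
Mul(Add(-331, -290), Add(d, 394)) = Mul(Add(-331, -290), Add(146, 394)) = Mul(-621, 540) = -335340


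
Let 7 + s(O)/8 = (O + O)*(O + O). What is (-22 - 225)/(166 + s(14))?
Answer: -247/6382 ≈ -0.038703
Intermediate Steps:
s(O) = -56 + 32*O**2 (s(O) = -56 + 8*((O + O)*(O + O)) = -56 + 8*((2*O)*(2*O)) = -56 + 8*(4*O**2) = -56 + 32*O**2)
(-22 - 225)/(166 + s(14)) = (-22 - 225)/(166 + (-56 + 32*14**2)) = -247/(166 + (-56 + 32*196)) = -247/(166 + (-56 + 6272)) = -247/(166 + 6216) = -247/6382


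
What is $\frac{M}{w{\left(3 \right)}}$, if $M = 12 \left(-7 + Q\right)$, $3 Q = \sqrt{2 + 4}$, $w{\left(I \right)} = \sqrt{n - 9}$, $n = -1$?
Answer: $\frac{2 i \sqrt{10} \left(21 - \sqrt{6}\right)}{5} \approx 23.465 i$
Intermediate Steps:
$w{\left(I \right)} = i \sqrt{10}$ ($w{\left(I \right)} = \sqrt{-1 - 9} = \sqrt{-10} = i \sqrt{10}$)
$Q = \frac{\sqrt{6}}{3}$ ($Q = \frac{\sqrt{2 + 4}}{3} = \frac{\sqrt{6}}{3} \approx 0.8165$)
$M = -84 + 4 \sqrt{6}$ ($M = 12 \left(-7 + \frac{\sqrt{6}}{3}\right) = -84 + 4 \sqrt{6} \approx -74.202$)
$\frac{M}{w{\left(3 \right)}} = \frac{-84 + 4 \sqrt{6}}{i \sqrt{10}} = \left(-84 + 4 \sqrt{6}\right) \left(- \frac{i \sqrt{10}}{10}\right) = - \frac{i \sqrt{10} \left(-84 + 4 \sqrt{6}\right)}{10}$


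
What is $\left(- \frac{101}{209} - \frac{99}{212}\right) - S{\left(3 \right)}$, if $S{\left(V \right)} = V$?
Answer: $- \frac{175027}{44308} \approx -3.9502$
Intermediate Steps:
$\left(- \frac{101}{209} - \frac{99}{212}\right) - S{\left(3 \right)} = \left(- \frac{101}{209} - \frac{99}{212}\right) - 3 = - \frac{42103}{44308} - 3 = - \frac{175027}{44308}$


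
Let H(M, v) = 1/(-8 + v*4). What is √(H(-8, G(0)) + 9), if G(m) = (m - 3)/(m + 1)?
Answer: √895/10 ≈ 2.9917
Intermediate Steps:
G(m) = (-3 + m)/(1 + m)
H(M, v) = 1/(-8 + 4*v)
√(H(-8, G(0)) + 9) = √(1/(4*(-2 + (-3 + 0)/(1 + 0))) + 9) = √(1/(4*(-2 - 3/1)) + 9) = √(1/(4*(-2 + 1*(-3))) + 9) = √(1/(4*(-2 - 3)) + 9) = √((¼)/(-5) + 9) = √((¼)*(-⅕) + 9) = √(-1/20 + 9) = √(179/20) = √895/10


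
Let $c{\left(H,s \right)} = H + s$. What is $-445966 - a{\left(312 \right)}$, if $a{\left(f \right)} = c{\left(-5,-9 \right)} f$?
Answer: $-441598$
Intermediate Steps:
$a{\left(f \right)} = - 14 f$ ($a{\left(f \right)} = \left(-5 - 9\right) f = - 14 f$)
$-445966 - a{\left(312 \right)} = -445966 - \left(-14\right) 312 = -445966 - -4368 = -445966 + 4368 = -441598$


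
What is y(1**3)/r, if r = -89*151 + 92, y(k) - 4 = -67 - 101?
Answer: 164/13347 ≈ 0.012287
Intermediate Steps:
y(k) = -164 (y(k) = 4 + (-67 - 101) = 4 - 168 = -164)
r = -13347 (r = -13439 + 92 = -13347)
y(1**3)/r = -164/(-13347) = -164*(-1/13347) = 164/13347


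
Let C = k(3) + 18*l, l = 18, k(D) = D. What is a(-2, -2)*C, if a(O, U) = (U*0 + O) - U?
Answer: 0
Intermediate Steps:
a(O, U) = O - U (a(O, U) = (0 + O) - U = O - U)
C = 327 (C = 3 + 18*18 = 3 + 324 = 327)
a(-2, -2)*C = (-2 - 1*(-2))*327 = (-2 + 2)*327 = 0*327 = 0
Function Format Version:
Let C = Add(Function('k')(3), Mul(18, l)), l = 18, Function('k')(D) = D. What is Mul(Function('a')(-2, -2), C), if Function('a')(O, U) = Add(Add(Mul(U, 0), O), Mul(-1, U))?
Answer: 0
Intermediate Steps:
Function('a')(O, U) = Add(O, Mul(-1, U)) (Function('a')(O, U) = Add(Add(0, O), Mul(-1, U)) = Add(O, Mul(-1, U)))
C = 327 (C = Add(3, Mul(18, 18)) = Add(3, 324) = 327)
Mul(Function('a')(-2, -2), C) = Mul(Add(-2, Mul(-1, -2)), 327) = Mul(Add(-2, 2), 327) = Mul(0, 327) = 0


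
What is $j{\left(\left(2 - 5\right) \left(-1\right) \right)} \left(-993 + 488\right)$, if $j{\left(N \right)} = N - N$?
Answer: $0$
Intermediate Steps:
$j{\left(N \right)} = 0$
$j{\left(\left(2 - 5\right) \left(-1\right) \right)} \left(-993 + 488\right) = 0 \left(-993 + 488\right) = 0 \left(-505\right) = 0$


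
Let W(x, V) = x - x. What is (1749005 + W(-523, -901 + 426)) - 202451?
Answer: 1546554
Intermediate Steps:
W(x, V) = 0
(1749005 + W(-523, -901 + 426)) - 202451 = (1749005 + 0) - 202451 = 1749005 - 202451 = 1546554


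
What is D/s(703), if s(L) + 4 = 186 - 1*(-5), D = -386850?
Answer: -386850/187 ≈ -2068.7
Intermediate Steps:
s(L) = 187 (s(L) = -4 + (186 - 1*(-5)) = -4 + (186 + 5) = -4 + 191 = 187)
D/s(703) = -386850/187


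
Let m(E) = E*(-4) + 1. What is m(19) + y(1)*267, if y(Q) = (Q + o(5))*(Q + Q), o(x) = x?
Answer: 3129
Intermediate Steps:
m(E) = 1 - 4*E (m(E) = -4*E + 1 = 1 - 4*E)
y(Q) = 2*Q*(5 + Q) (y(Q) = (Q + 5)*(Q + Q) = (5 + Q)*(2*Q) = 2*Q*(5 + Q))
m(19) + y(1)*267 = (1 - 4*19) + (2*1*(5 + 1))*267 = (1 - 76) + (2*1*6)*267 = -75 + 12*267 = -75 + 3204 = 3129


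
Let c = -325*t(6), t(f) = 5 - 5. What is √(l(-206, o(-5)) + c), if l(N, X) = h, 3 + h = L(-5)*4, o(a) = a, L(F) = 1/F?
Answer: I*√95/5 ≈ 1.9494*I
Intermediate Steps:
h = -19/5 (h = -3 + 4/(-5) = -3 - ⅕*4 = -3 - ⅘ = -19/5 ≈ -3.8000)
l(N, X) = -19/5
t(f) = 0
c = 0 (c = -325*0 = 0)
√(l(-206, o(-5)) + c) = √(-19/5 + 0) = √(-19/5) = I*√95/5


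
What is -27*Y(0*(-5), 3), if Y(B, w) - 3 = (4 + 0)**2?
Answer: -513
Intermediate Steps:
Y(B, w) = 19 (Y(B, w) = 3 + (4 + 0)**2 = 3 + 4**2 = 3 + 16 = 19)
-27*Y(0*(-5), 3) = -27*19 = -513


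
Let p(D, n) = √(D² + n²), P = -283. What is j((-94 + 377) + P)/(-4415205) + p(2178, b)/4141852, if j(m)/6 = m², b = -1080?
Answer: 9*√18241/2070926 ≈ 0.00058695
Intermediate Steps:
j(m) = 6*m²
j((-94 + 377) + P)/(-4415205) + p(2178, b)/4141852 = (6*((-94 + 377) - 283)²)/(-4415205) + √(2178² + (-1080)²)/4141852 = (6*(283 - 283)²)*(-1/4415205) + √(4743684 + 1166400)*(1/4141852) = (6*0²)*(-1/4415205) + √5910084*(1/4141852) = (6*0)*(-1/4415205) + (18*√18241)*(1/4141852) = 0*(-1/4415205) + 9*√18241/2070926 = 0 + 9*√18241/2070926 = 9*√18241/2070926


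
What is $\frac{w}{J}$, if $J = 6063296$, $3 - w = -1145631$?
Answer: $\frac{572817}{3031648} \approx 0.18895$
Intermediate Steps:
$w = 1145634$ ($w = 3 - -1145631 = 3 + 1145631 = 1145634$)
$\frac{w}{J} = \frac{1145634}{6063296} = 1145634 \cdot \frac{1}{6063296} = \frac{572817}{3031648}$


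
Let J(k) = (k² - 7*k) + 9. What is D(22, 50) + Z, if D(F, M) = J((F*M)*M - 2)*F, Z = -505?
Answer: 66536690089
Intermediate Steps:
J(k) = 9 + k² - 7*k
D(F, M) = F*(23 + (-2 + F*M²)² - 7*F*M²) (D(F, M) = (9 + ((F*M)*M - 2)² - 7*((F*M)*M - 2))*F = (9 + (F*M² - 2)² - 7*(F*M² - 2))*F = (9 + (-2 + F*M²)² - 7*(-2 + F*M²))*F = (9 + (-2 + F*M²)² + (14 - 7*F*M²))*F = (23 + (-2 + F*M²)² - 7*F*M²)*F = F*(23 + (-2 + F*M²)² - 7*F*M²))
D(22, 50) + Z = 22*(27 + 22²*50⁴ - 11*22*50²) - 505 = 22*(27 + 484*6250000 - 11*22*2500) - 505 = 22*(27 + 3025000000 - 605000) - 505 = 22*3024395027 - 505 = 66536690594 - 505 = 66536690089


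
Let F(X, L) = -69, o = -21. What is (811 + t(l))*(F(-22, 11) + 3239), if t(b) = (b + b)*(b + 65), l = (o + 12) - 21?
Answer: -4086130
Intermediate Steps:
l = -30 (l = (-21 + 12) - 21 = -9 - 21 = -30)
t(b) = 2*b*(65 + b) (t(b) = (2*b)*(65 + b) = 2*b*(65 + b))
(811 + t(l))*(F(-22, 11) + 3239) = (811 + 2*(-30)*(65 - 30))*(-69 + 3239) = (811 + 2*(-30)*35)*3170 = (811 - 2100)*3170 = -1289*3170 = -4086130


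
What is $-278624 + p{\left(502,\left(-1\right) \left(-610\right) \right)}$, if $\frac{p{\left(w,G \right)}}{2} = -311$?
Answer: $-279246$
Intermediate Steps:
$p{\left(w,G \right)} = -622$ ($p{\left(w,G \right)} = 2 \left(-311\right) = -622$)
$-278624 + p{\left(502,\left(-1\right) \left(-610\right) \right)} = -278624 - 622 = -279246$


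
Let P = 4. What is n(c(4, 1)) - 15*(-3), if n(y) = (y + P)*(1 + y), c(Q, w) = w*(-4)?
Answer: 45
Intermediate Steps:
c(Q, w) = -4*w
n(y) = (1 + y)*(4 + y) (n(y) = (y + 4)*(1 + y) = (4 + y)*(1 + y) = (1 + y)*(4 + y))
n(c(4, 1)) - 15*(-3) = (4 + (-4*1)² + 5*(-4*1)) - 15*(-3) = (4 + (-4)² + 5*(-4)) + 45 = (4 + 16 - 20) + 45 = 0 + 45 = 45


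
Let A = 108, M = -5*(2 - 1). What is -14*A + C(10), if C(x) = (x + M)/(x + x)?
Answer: -6047/4 ≈ -1511.8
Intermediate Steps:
M = -5 (M = -5*1 = -5)
C(x) = (-5 + x)/(2*x) (C(x) = (x - 5)/(x + x) = (-5 + x)/((2*x)) = (-5 + x)*(1/(2*x)) = (-5 + x)/(2*x))
-14*A + C(10) = -14*108 + (1/2)*(-5 + 10)/10 = -1512 + (1/2)*(1/10)*5 = -1512 + 1/4 = -6047/4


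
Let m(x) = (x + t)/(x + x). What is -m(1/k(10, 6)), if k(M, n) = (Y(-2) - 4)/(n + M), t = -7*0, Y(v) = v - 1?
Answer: -1/2 ≈ -0.50000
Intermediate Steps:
Y(v) = -1 + v
t = 0
k(M, n) = -7/(M + n) (k(M, n) = ((-1 - 2) - 4)/(n + M) = (-3 - 4)/(M + n) = -7/(M + n))
m(x) = 1/2 (m(x) = (x + 0)/(x + x) = x/((2*x)) = x*(1/(2*x)) = 1/2)
-m(1/k(10, 6)) = -1*1/2 = -1/2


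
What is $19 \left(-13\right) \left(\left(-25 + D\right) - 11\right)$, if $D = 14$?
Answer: $5434$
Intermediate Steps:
$19 \left(-13\right) \left(\left(-25 + D\right) - 11\right) = 19 \left(-13\right) \left(\left(-25 + 14\right) - 11\right) = - 247 \left(-11 - 11\right) = \left(-247\right) \left(-22\right) = 5434$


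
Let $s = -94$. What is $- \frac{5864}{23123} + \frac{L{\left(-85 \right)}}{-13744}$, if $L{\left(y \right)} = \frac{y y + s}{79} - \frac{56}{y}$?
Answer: $- \frac{555312145197}{2134043868080} \approx -0.26022$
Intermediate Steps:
$L{\left(y \right)} = - \frac{94}{79} - \frac{56}{y} + \frac{y^{2}}{79}$ ($L{\left(y \right)} = \frac{y y - 94}{79} - \frac{56}{y} = \left(y^{2} - 94\right) \frac{1}{79} - \frac{56}{y} = \left(-94 + y^{2}\right) \frac{1}{79} - \frac{56}{y} = \left(- \frac{94}{79} + \frac{y^{2}}{79}\right) - \frac{56}{y} = - \frac{94}{79} - \frac{56}{y} + \frac{y^{2}}{79}$)
$- \frac{5864}{23123} + \frac{L{\left(-85 \right)}}{-13744} = - \frac{5864}{23123} + \frac{\frac{1}{79} \frac{1}{-85} \left(-4424 - 85 \left(-94 + \left(-85\right)^{2}\right)\right)}{-13744} = \left(-5864\right) \frac{1}{23123} + \frac{1}{79} \left(- \frac{1}{85}\right) \left(-4424 - 85 \left(-94 + 7225\right)\right) \left(- \frac{1}{13744}\right) = - \frac{5864}{23123} + \frac{1}{79} \left(- \frac{1}{85}\right) \left(-4424 - 606135\right) \left(- \frac{1}{13744}\right) = - \frac{5864}{23123} + \frac{1}{79} \left(- \frac{1}{85}\right) \left(-610559\right) \left(- \frac{1}{13744}\right) = - \frac{5864}{23123} + \frac{610559}{6715} \left(- \frac{1}{13744}\right) = - \frac{5864}{23123} - \frac{610559}{92290960} = - \frac{555312145197}{2134043868080}$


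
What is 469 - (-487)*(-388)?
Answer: -188487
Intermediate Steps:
469 - (-487)*(-388) = 469 - 487*388 = 469 - 188956 = -188487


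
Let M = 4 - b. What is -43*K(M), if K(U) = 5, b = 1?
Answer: -215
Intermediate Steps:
M = 3 (M = 4 - 1*1 = 4 - 1 = 3)
-43*K(M) = -43*5 = -215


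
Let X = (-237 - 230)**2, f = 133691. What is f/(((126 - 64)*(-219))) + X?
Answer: 2961078751/13578 ≈ 2.1808e+5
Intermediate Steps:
X = 218089 (X = (-467)**2 = 218089)
f/(((126 - 64)*(-219))) + X = 133691/(((126 - 64)*(-219))) + 218089 = 133691/((62*(-219))) + 218089 = 133691/(-13578) + 218089 = 133691*(-1/13578) + 218089 = -133691/13578 + 218089 = 2961078751/13578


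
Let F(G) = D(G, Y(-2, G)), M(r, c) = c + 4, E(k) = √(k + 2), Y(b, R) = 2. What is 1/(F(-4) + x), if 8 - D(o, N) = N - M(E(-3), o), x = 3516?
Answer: 1/3522 ≈ 0.00028393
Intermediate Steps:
E(k) = √(2 + k)
M(r, c) = 4 + c
D(o, N) = 12 + o - N (D(o, N) = 8 - (N - (4 + o)) = 8 - (N + (-4 - o)) = 8 - (-4 + N - o) = 8 + (4 + o - N) = 12 + o - N)
F(G) = 10 + G (F(G) = 12 + G - 1*2 = 12 + G - 2 = 10 + G)
1/(F(-4) + x) = 1/((10 - 4) + 3516) = 1/(6 + 3516) = 1/3522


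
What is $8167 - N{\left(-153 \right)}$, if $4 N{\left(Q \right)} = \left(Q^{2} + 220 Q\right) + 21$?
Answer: $\frac{21449}{2} \approx 10725.0$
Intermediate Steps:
$N{\left(Q \right)} = \frac{21}{4} + 55 Q + \frac{Q^{2}}{4}$ ($N{\left(Q \right)} = \frac{\left(Q^{2} + 220 Q\right) + 21}{4} = \frac{21 + Q^{2} + 220 Q}{4} = \frac{21}{4} + 55 Q + \frac{Q^{2}}{4}$)
$8167 - N{\left(-153 \right)} = 8167 - \left(\frac{21}{4} + 55 \left(-153\right) + \frac{\left(-153\right)^{2}}{4}\right) = 8167 - \left(\frac{21}{4} - 8415 + \frac{1}{4} \cdot 23409\right) = 8167 - \left(\frac{21}{4} - 8415 + \frac{23409}{4}\right) = 8167 - - \frac{5115}{2} = 8167 + \frac{5115}{2} = \frac{21449}{2}$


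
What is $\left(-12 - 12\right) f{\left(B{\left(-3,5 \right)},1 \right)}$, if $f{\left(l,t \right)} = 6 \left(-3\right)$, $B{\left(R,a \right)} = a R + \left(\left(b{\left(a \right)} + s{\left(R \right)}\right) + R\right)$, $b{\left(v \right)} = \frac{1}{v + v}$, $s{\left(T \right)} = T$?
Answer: $432$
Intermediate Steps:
$b{\left(v \right)} = \frac{1}{2 v}$
$B{\left(R,a \right)} = \frac{1}{2 a} + 2 R + R a$ ($B{\left(R,a \right)} = a R + \left(\left(\frac{1}{2 a} + R\right) + R\right) = R a + \left(\left(R + \frac{1}{2 a}\right) + R\right) = R a + \left(\frac{1}{2 a} + 2 R\right) = \frac{1}{2 a} + 2 R + R a$)
$f{\left(l,t \right)} = -18$
$\left(-12 - 12\right) f{\left(B{\left(-3,5 \right)},1 \right)} = \left(-12 - 12\right) \left(-18\right) = \left(-24\right) \left(-18\right) = 432$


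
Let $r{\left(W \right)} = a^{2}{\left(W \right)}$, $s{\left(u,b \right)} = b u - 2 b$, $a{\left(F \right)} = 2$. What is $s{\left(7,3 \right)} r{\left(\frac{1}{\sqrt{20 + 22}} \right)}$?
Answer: $60$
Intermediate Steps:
$s{\left(u,b \right)} = - 2 b + b u$
$r{\left(W \right)} = 4$ ($r{\left(W \right)} = 2^{2} = 4$)
$s{\left(7,3 \right)} r{\left(\frac{1}{\sqrt{20 + 22}} \right)} = 3 \left(-2 + 7\right) 4 = 3 \cdot 5 \cdot 4 = 15 \cdot 4 = 60$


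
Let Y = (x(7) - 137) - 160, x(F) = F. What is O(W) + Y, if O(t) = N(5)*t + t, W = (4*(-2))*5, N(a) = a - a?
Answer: -330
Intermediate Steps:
N(a) = 0
W = -40 (W = -8*5 = -40)
Y = -290 (Y = (7 - 137) - 160 = -130 - 160 = -290)
O(t) = t (O(t) = 0*t + t = 0 + t = t)
O(W) + Y = -40 - 290 = -330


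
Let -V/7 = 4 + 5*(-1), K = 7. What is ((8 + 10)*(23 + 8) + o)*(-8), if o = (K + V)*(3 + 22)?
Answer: -7264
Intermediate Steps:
V = 7 (V = -7*(4 + 5*(-1)) = -7*(4 - 5) = -7*(-1) = 7)
o = 350 (o = (7 + 7)*(3 + 22) = 14*25 = 350)
((8 + 10)*(23 + 8) + o)*(-8) = ((8 + 10)*(23 + 8) + 350)*(-8) = (18*31 + 350)*(-8) = (558 + 350)*(-8) = 908*(-8) = -7264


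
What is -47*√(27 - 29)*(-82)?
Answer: 3854*I*√2 ≈ 5450.4*I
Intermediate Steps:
-47*√(27 - 29)*(-82) = -47*I*√2*(-82) = 3854*I*√2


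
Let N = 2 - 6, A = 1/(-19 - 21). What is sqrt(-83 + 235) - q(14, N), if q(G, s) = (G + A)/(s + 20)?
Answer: -559/640 + 2*sqrt(38) ≈ 11.455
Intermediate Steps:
A = -1/40 (A = 1/(-40) = -1/40 ≈ -0.025000)
N = -4
q(G, s) = (-1/40 + G)/(20 + s) (q(G, s) = (G - 1/40)/(s + 20) = (-1/40 + G)/(20 + s))
sqrt(-83 + 235) - q(14, N) = sqrt(-83 + 235) - (-1/40 + 14)/(20 - 4) = sqrt(152) - 559/(16*40) = 2*sqrt(38) - 559/(16*40) = 2*sqrt(38) - 1*559/640 = 2*sqrt(38) - 559/640 = -559/640 + 2*sqrt(38)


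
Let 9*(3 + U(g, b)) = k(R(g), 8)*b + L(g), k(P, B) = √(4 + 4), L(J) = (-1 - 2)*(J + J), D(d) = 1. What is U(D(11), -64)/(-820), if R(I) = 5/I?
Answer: 11/2460 + 32*√2/1845 ≈ 0.029000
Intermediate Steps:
L(J) = -6*J
k(P, B) = 2*√2 (k(P, B) = √8 = 2*√2)
U(g, b) = -3 - 2*g/3 + 2*b*√2/9 (U(g, b) = -3 + ((2*√2)*b - 6*g)/9 = -3 + (2*b*√2 - 6*g)/9 = -3 + (-6*g + 2*b*√2)/9 = -3 + (-2*g/3 + 2*b*√2/9) = -3 - 2*g/3 + 2*b*√2/9)
U(D(11), -64)/(-820) = (-3 - ⅔*1 + (2/9)*(-64)*√2)/(-820) = (-3 - ⅔ - 128*√2/9)*(-1/820) = (-11/3 - 128*√2/9)*(-1/820) = 11/2460 + 32*√2/1845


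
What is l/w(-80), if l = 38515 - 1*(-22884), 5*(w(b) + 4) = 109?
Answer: 306995/89 ≈ 3449.4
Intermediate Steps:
w(b) = 89/5 (w(b) = -4 + (⅕)*109 = -4 + 109/5 = 89/5)
l = 61399 (l = 38515 + 22884 = 61399)
l/w(-80) = 61399/(89/5) = 61399*(5/89) = 306995/89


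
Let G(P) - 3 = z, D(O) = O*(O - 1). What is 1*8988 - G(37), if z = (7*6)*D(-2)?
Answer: 8733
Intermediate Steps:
D(O) = O*(-1 + O)
z = 252 (z = (7*6)*(-2*(-1 - 2)) = 42*(-2*(-3)) = 42*6 = 252)
G(P) = 255 (G(P) = 3 + 252 = 255)
1*8988 - G(37) = 1*8988 - 1*255 = 8988 - 255 = 8733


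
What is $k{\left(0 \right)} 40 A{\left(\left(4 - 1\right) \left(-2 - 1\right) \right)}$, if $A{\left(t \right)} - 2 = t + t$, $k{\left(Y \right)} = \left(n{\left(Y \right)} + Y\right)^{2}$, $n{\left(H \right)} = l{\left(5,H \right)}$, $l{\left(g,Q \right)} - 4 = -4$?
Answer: $0$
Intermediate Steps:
$l{\left(g,Q \right)} = 0$ ($l{\left(g,Q \right)} = 4 - 4 = 0$)
$n{\left(H \right)} = 0$
$k{\left(Y \right)} = Y^{2}$ ($k{\left(Y \right)} = \left(0 + Y\right)^{2} = Y^{2}$)
$A{\left(t \right)} = 2 + 2 t$ ($A{\left(t \right)} = 2 + \left(t + t\right) = 2 + 2 t$)
$k{\left(0 \right)} 40 A{\left(\left(4 - 1\right) \left(-2 - 1\right) \right)} = 0^{2} \cdot 40 \left(2 + 2 \left(4 - 1\right) \left(-2 - 1\right)\right) = 0 \cdot 40 \left(2 + 2 \cdot 3 \left(-3\right)\right) = 0 \left(2 + 2 \left(-9\right)\right) = 0 \left(2 - 18\right) = 0 \left(-16\right) = 0$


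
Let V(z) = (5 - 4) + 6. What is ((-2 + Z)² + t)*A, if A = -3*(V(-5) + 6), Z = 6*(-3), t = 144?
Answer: -21216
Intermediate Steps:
Z = -18
V(z) = 7 (V(z) = 1 + 6 = 7)
A = -39 (A = -3*(7 + 6) = -3*13 = -39)
((-2 + Z)² + t)*A = ((-2 - 18)² + 144)*(-39) = ((-20)² + 144)*(-39) = (400 + 144)*(-39) = 544*(-39) = -21216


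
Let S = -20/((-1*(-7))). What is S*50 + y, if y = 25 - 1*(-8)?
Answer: -769/7 ≈ -109.86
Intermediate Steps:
y = 33 (y = 25 + 8 = 33)
S = -20/7 ≈ -2.8571
S*50 + y = -20/7*50 + 33 = -1000/7 + 33 = -769/7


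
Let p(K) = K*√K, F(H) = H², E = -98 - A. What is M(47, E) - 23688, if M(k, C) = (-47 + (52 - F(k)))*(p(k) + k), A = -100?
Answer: -127276 - 103588*√47 ≈ -8.3744e+5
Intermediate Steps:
E = 2 (E = -98 - 1*(-100) = -98 + 100 = 2)
p(K) = K^(3/2)
M(k, C) = (5 - k²)*(k + k^(3/2)) (M(k, C) = (-47 + (52 - k²))*(k^(3/2) + k) = (5 - k²)*(k + k^(3/2)))
M(47, E) - 23688 = (-1*47³ - 47^(7/2) + 5*47 + 5*47^(3/2)) - 23688 = (-1*103823 - 103823*√47 + 235 + 5*(47*√47)) - 23688 = (-103823 - 103823*√47 + 235 + 235*√47) - 23688 = (-103588 - 103588*√47) - 23688 = -127276 - 103588*√47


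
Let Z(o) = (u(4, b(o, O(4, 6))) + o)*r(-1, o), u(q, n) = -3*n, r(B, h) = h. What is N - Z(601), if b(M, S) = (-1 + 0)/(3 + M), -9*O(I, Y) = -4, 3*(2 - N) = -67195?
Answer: -613912217/1812 ≈ -3.3880e+5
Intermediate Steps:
N = 67201/3 (N = 2 - ⅓*(-67195) = 2 + 67195/3 = 67201/3 ≈ 22400.)
O(I, Y) = 4/9 (O(I, Y) = -⅑*(-4) = 4/9)
b(M, S) = -1/(3 + M)
Z(o) = o*(o + 3/(3 + o)) (Z(o) = (-(-3)/(3 + o) + o)*o = (3/(3 + o) + o)*o = (o + 3/(3 + o))*o = o*(o + 3/(3 + o)))
N - Z(601) = 67201/3 - 601*(3 + 601*(3 + 601))/(3 + 601) = 67201/3 - 601*(3 + 601*604)/604 = 67201/3 - 601*(3 + 363004)/604 = 67201/3 - 601*363007/604 = 67201/3 - 1*218167207/604 = 67201/3 - 218167207/604 = -613912217/1812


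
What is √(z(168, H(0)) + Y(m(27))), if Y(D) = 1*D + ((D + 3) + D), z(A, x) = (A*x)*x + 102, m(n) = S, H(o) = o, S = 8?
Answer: √129 ≈ 11.358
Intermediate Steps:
m(n) = 8
z(A, x) = 102 + A*x² (z(A, x) = A*x² + 102 = 102 + A*x²)
Y(D) = 3 + 3*D (Y(D) = D + ((3 + D) + D) = D + (3 + 2*D) = 3 + 3*D)
√(z(168, H(0)) + Y(m(27))) = √((102 + 168*0²) + (3 + 3*8)) = √((102 + 168*0) + (3 + 24)) = √((102 + 0) + 27) = √(102 + 27) = √129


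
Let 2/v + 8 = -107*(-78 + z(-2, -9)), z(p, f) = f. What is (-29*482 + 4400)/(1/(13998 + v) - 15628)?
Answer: 1247011541200/2034693701899 ≈ 0.61287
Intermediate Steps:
v = 2/9301 (v = 2/(-8 - 107*(-78 - 9)) = 2/(-8 - 107*(-87)) = 2/(-8 + 9309) = 2/9301 ≈ 0.00021503)
(-29*482 + 4400)/(1/(13998 + v) - 15628) = (-29*482 + 4400)/(1/(13998 + 2/9301) - 15628) = (-13978 + 4400)/(1/(130195400/9301) - 15628) = -9578/(9301/130195400 - 15628) = -9578/(-2034693701899/130195400) = -9578*(-130195400/2034693701899) = 1247011541200/2034693701899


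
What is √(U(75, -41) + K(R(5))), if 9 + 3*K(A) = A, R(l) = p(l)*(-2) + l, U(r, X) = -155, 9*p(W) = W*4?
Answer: I*√12783/9 ≈ 12.562*I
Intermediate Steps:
p(W) = 4*W/9 (p(W) = (W*4)/9 = (4*W)/9 = 4*W/9)
R(l) = l/9 (R(l) = (4*l/9)*(-2) + l = -8*l/9 + l = l/9)
K(A) = -3 + A/3
√(U(75, -41) + K(R(5))) = √(-155 + (-3 + ((⅑)*5)/3)) = √(-155 + (-3 + (⅓)*(5/9))) = √(-155 + (-3 + 5/27)) = √(-155 - 76/27) = √(-4261/27) = I*√12783/9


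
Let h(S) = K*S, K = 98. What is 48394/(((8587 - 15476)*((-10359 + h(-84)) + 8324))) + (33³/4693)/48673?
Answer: 13596074211397/16156170068908207 ≈ 0.00084154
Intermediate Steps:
h(S) = 98*S
48394/(((8587 - 15476)*((-10359 + h(-84)) + 8324))) + (33³/4693)/48673 = 48394/(((8587 - 15476)*((-10359 + 98*(-84)) + 8324))) + (33³/4693)/48673 = 48394/((-6889*((-10359 - 8232) + 8324))) + (35937*(1/4693))*(1/48673) = 48394/((-6889*(-18591 + 8324))) + (35937/4693)*(1/48673) = 48394/((-6889*(-10267))) + 35937/228422389 = 48394/70729363 + 35937/228422389 = 13596074211397/16156170068908207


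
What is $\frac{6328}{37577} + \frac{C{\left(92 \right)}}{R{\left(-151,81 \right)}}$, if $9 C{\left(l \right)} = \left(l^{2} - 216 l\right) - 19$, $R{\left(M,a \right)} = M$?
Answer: $\frac{145997377}{17022381} \approx 8.5768$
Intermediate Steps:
$C{\left(l \right)} = - \frac{19}{9} - 24 l + \frac{l^{2}}{9}$ ($C{\left(l \right)} = \frac{\left(l^{2} - 216 l\right) - 19}{9} = \frac{-19 + l^{2} - 216 l}{9} = - \frac{19}{9} - 24 l + \frac{l^{2}}{9}$)
$\frac{6328}{37577} + \frac{C{\left(92 \right)}}{R{\left(-151,81 \right)}} = \frac{6328}{37577} + \frac{- \frac{19}{9} - 2208 + \frac{92^{2}}{9}}{-151} = 6328 \cdot \frac{1}{37577} + \left(- \frac{19}{9} - 2208 + \frac{1}{9} \cdot 8464\right) \left(- \frac{1}{151}\right) = \frac{6328}{37577} + \left(- \frac{19}{9} - 2208 + \frac{8464}{9}\right) \left(- \frac{1}{151}\right) = \frac{6328}{37577} - - \frac{3809}{453} = \frac{6328}{37577} + \frac{3809}{453} = \frac{145997377}{17022381}$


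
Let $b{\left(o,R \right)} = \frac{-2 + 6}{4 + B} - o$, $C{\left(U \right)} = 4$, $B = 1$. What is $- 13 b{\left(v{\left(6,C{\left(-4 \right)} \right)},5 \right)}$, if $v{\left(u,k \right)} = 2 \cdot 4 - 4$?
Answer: $\frac{208}{5} \approx 41.6$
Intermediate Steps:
$v{\left(u,k \right)} = 4$ ($v{\left(u,k \right)} = 8 - 4 = 4$)
$b{\left(o,R \right)} = \frac{4}{5} - o$ ($b{\left(o,R \right)} = \frac{-2 + 6}{4 + 1} - o = \frac{4}{5} - o$)
$- 13 b{\left(v{\left(6,C{\left(-4 \right)} \right)},5 \right)} = - 13 \left(\frac{4}{5} - 4\right) = \left(-13\right) \left(- \frac{16}{5}\right) = \frac{208}{5}$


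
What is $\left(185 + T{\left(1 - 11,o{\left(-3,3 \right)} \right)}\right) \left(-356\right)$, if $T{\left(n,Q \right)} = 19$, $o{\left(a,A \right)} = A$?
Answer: $-72624$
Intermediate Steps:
$\left(185 + T{\left(1 - 11,o{\left(-3,3 \right)} \right)}\right) \left(-356\right) = \left(185 + 19\right) \left(-356\right) = 204 \left(-356\right) = -72624$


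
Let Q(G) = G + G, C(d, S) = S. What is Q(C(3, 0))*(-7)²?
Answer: 0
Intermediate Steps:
Q(G) = 2*G
Q(C(3, 0))*(-7)² = (2*0)*(-7)² = 0*49 = 0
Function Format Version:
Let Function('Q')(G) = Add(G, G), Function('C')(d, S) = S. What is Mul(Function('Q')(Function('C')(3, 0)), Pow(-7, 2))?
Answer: 0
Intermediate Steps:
Function('Q')(G) = Mul(2, G)
Mul(Function('Q')(Function('C')(3, 0)), Pow(-7, 2)) = Mul(Mul(2, 0), Pow(-7, 2)) = Mul(0, 49) = 0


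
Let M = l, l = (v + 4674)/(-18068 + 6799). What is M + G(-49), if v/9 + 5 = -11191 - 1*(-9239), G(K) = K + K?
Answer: -1091423/11269 ≈ -96.852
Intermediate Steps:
G(K) = 2*K
v = -17613 (v = -45 + 9*(-11191 - 1*(-9239)) = -45 + 9*(-11191 + 9239) = -45 + 9*(-1952) = -45 - 17568 = -17613)
l = 12939/11269 (l = (-17613 + 4674)/(-18068 + 6799) = -12939/(-11269) = -12939*(-1/11269) = 12939/11269 ≈ 1.1482)
M = 12939/11269 ≈ 1.1482
M + G(-49) = 12939/11269 + 2*(-49) = 12939/11269 - 98 = -1091423/11269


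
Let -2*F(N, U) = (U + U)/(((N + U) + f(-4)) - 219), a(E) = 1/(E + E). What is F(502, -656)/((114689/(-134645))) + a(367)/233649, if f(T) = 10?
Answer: 5049318931706009/2379946107879054 ≈ 2.1216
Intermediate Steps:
a(E) = 1/(2*E)
F(N, U) = -U/(-209 + N + U) (F(N, U) = -(U + U)/(2*(((N + U) + 10) - 219)) = -2*U/(2*((10 + N + U) - 219)) = -2*U/(2*(-209 + N + U)) = -U/(-209 + N + U))
F(502, -656)/((114689/(-134645))) + a(367)/233649 = (-1*(-656)/(-209 + 502 - 656))/((114689/(-134645))) + ((½)/367)/233649 = (-1*(-656)/(-363))/((114689*(-1/134645))) + ((½)*(1/367))*(1/233649) = (-1*(-656)*(-1/363))/(-114689/134645) + (1/734)*(1/233649) = -656/363*(-134645/114689) + 1/171498366 = 88327120/41632107 + 1/171498366 = 5049318931706009/2379946107879054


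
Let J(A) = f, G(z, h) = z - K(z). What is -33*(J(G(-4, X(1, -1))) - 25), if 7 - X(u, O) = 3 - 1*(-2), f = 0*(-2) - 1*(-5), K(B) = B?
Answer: 660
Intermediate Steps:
f = 5 (f = 0 + 5 = 5)
X(u, O) = 2 (X(u, O) = 7 - (3 - 1*(-2)) = 7 - (3 + 2) = 7 - 1*5 = 7 - 5 = 2)
G(z, h) = 0 (G(z, h) = z - z = 0)
J(A) = 5
-33*(J(G(-4, X(1, -1))) - 25) = -33*(5 - 25) = -33*(-20) = 660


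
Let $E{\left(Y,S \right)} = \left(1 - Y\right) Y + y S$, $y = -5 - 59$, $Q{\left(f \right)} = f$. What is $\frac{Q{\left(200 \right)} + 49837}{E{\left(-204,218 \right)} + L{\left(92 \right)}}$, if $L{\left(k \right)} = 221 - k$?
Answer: $- \frac{50037}{55643} \approx -0.89925$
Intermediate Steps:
$y = -64$
$E{\left(Y,S \right)} = - 64 S + Y \left(1 - Y\right)$ ($E{\left(Y,S \right)} = \left(1 - Y\right) Y - 64 S = Y \left(1 - Y\right) - 64 S = - 64 S + Y \left(1 - Y\right)$)
$\frac{Q{\left(200 \right)} + 49837}{E{\left(-204,218 \right)} + L{\left(92 \right)}} = \frac{200 + 49837}{\left(-204 - \left(-204\right)^{2} - 13952\right) + \left(221 - 92\right)} = \frac{50037}{\left(-204 - 41616 - 13952\right) + \left(221 - 92\right)} = \frac{50037}{\left(-204 - 41616 - 13952\right) + 129} = \frac{50037}{-55772 + 129} = \frac{50037}{-55643} = 50037 \left(- \frac{1}{55643}\right) = - \frac{50037}{55643}$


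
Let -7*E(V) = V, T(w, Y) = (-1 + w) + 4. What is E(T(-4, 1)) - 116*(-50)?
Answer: 40601/7 ≈ 5800.1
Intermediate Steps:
T(w, Y) = 3 + w
E(V) = -V/7
E(T(-4, 1)) - 116*(-50) = -(3 - 4)/7 - 116*(-50) = -1/7*(-1) + 5800 = 1/7 + 5800 = 40601/7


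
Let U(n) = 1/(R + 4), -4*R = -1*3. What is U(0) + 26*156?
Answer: 77068/19 ≈ 4056.2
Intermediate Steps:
R = 3/4 (R = -(-1)*3/4 = -1/4*(-3) = 3/4 ≈ 0.75000)
U(n) = 4/19 (U(n) = 1/(3/4 + 4) = 1/(19/4) = 4/19)
U(0) + 26*156 = 4/19 + 26*156 = 4/19 + 4056 = 77068/19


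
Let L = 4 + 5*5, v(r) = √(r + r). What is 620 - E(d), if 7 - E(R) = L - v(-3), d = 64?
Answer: 642 - I*√6 ≈ 642.0 - 2.4495*I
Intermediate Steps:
v(r) = √2*√r (v(r) = √(2*r) = √2*√r)
L = 29 (L = 4 + 25 = 29)
E(R) = -22 + I*√6 (E(R) = 7 - (29 - √2*√(-3)) = 7 - (29 - √2*I*√3) = 7 - (29 - I*√6) = 7 + (-29 + I*√6) = -22 + I*√6)
620 - E(d) = 620 - (-22 + I*√6) = 620 + (22 - I*√6) = 642 - I*√6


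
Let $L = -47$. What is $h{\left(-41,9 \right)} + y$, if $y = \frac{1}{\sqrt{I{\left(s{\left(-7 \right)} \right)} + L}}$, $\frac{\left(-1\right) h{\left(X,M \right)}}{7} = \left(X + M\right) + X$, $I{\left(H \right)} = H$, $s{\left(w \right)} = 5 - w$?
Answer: $511 - \frac{i \sqrt{35}}{35} \approx 511.0 - 0.16903 i$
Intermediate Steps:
$h{\left(X,M \right)} = - 14 X - 7 M$ ($h{\left(X,M \right)} = - 7 \left(\left(X + M\right) + X\right) = - 7 \left(\left(M + X\right) + X\right) = - 7 \left(M + 2 X\right) = - 14 X - 7 M$)
$y = - \frac{i \sqrt{35}}{35}$ ($y = \frac{1}{\sqrt{\left(5 - -7\right) - 47}} = \frac{1}{\sqrt{\left(5 + 7\right) - 47}} = \frac{1}{\sqrt{12 - 47}} = \frac{1}{\sqrt{-35}} = \frac{1}{i \sqrt{35}} = - \frac{i \sqrt{35}}{35} \approx - 0.16903 i$)
$h{\left(-41,9 \right)} + y = \left(\left(-14\right) \left(-41\right) - 63\right) - \frac{i \sqrt{35}}{35} = \left(574 - 63\right) - \frac{i \sqrt{35}}{35} = 511 - \frac{i \sqrt{35}}{35}$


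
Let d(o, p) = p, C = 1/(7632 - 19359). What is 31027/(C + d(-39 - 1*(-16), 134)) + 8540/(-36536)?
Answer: 3320084071991/14353322878 ≈ 231.31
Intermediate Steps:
C = -1/11727 (C = 1/(-11727) = -1/11727 ≈ -8.5273e-5)
31027/(C + d(-39 - 1*(-16), 134)) + 8540/(-36536) = 31027/(-1/11727 + 134) + 8540/(-36536) = 31027/(1571417/11727) + 8540*(-1/36536) = 31027*(11727/1571417) - 2135/9134 = 363853629/1571417 - 2135/9134 = 3320084071991/14353322878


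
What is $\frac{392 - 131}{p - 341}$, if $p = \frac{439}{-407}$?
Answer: $- \frac{106227}{139226} \approx -0.76298$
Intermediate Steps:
$p = - \frac{439}{407}$ ($p = 439 \left(- \frac{1}{407}\right) = - \frac{439}{407} \approx -1.0786$)
$\frac{392 - 131}{p - 341} = \frac{392 - 131}{- \frac{439}{407} - 341} = \frac{261}{- \frac{139226}{407}} = 261 \left(- \frac{407}{139226}\right) = - \frac{106227}{139226}$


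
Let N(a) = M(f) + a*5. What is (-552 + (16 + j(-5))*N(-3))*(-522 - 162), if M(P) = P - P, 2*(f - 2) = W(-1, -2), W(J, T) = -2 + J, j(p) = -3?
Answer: 510948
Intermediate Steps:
f = 1/2 (f = 2 + (-2 - 1)/2 = 2 + (1/2)*(-3) = 2 - 3/2 = 1/2 ≈ 0.50000)
M(P) = 0
N(a) = 5*a (N(a) = 0 + a*5 = 0 + 5*a = 5*a)
(-552 + (16 + j(-5))*N(-3))*(-522 - 162) = (-552 + (16 - 3)*(5*(-3)))*(-522 - 162) = (-552 + 13*(-15))*(-684) = (-552 - 195)*(-684) = -747*(-684) = 510948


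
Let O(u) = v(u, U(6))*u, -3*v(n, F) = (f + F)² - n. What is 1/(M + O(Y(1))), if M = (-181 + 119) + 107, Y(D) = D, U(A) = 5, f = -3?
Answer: 1/44 ≈ 0.022727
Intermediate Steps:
v(n, F) = -(-3 + F)²/3 + n/3 (v(n, F) = -((-3 + F)² - n)/3 = -(-3 + F)²/3 + n/3)
O(u) = u*(-4/3 + u/3) (O(u) = (-(-3 + 5)²/3 + u/3)*u = (-⅓*2² + u/3)*u = (-⅓*4 + u/3)*u = (-4/3 + u/3)*u = u*(-4/3 + u/3))
M = 45 (M = -62 + 107 = 45)
1/(M + O(Y(1))) = 1/(45 + (⅓)*1*(-4 + 1)) = 1/(45 + (⅓)*1*(-3)) = 1/(45 - 1) = 1/44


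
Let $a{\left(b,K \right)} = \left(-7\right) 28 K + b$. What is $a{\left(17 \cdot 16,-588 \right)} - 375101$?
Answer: $-259581$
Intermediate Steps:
$a{\left(b,K \right)} = b - 196 K$ ($a{\left(b,K \right)} = - 196 K + b = b - 196 K$)
$a{\left(17 \cdot 16,-588 \right)} - 375101 = \left(17 \cdot 16 - -115248\right) - 375101 = \left(272 + 115248\right) - 375101 = 115520 - 375101 = -259581$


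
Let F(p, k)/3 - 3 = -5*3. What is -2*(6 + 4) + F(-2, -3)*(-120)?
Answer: 4300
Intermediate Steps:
F(p, k) = -36 (F(p, k) = 9 + 3*(-5*3) = 9 + 3*(-15) = 9 - 45 = -36)
-2*(6 + 4) + F(-2, -3)*(-120) = -2*(6 + 4) - 36*(-120) = -2*10 + 4320 = -20 + 4320 = 4300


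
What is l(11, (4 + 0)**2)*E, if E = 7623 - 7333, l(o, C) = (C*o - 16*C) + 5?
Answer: -21750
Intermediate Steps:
l(o, C) = 5 - 16*C + C*o (l(o, C) = (-16*C + C*o) + 5 = 5 - 16*C + C*o)
E = 290
l(11, (4 + 0)**2)*E = (5 - 16*(4 + 0)**2 + (4 + 0)**2*11)*290 = (5 - 16*4**2 + 4**2*11)*290 = (5 - 16*16 + 16*11)*290 = (5 - 256 + 176)*290 = -75*290 = -21750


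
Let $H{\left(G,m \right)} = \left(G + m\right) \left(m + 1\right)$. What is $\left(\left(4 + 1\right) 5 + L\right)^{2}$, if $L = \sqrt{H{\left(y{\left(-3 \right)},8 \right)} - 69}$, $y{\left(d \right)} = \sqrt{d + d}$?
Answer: $\left(25 + \sqrt{3} \sqrt{1 + 3 i \sqrt{6}}\right)^{2} \approx 805.65 + 177.16 i$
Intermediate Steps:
$y{\left(d \right)} = \sqrt{2} \sqrt{d}$ ($y{\left(d \right)} = \sqrt{2 d} = \sqrt{2} \sqrt{d}$)
$H{\left(G,m \right)} = \left(1 + m\right) \left(G + m\right)$ ($H{\left(G,m \right)} = \left(G + m\right) \left(1 + m\right) = \left(1 + m\right) \left(G + m\right)$)
$L = \sqrt{3 + 9 i \sqrt{6}}$ ($L = \sqrt{\left(\sqrt{2} \sqrt{-3} + 8 + 8^{2} + \sqrt{2} \sqrt{-3} \cdot 8\right) - 69} = \sqrt{\left(\sqrt{2} i \sqrt{3} + 8 + 64 + \sqrt{2} i \sqrt{3} \cdot 8\right) - 69} = \sqrt{\left(i \sqrt{6} + 8 + 64 + i \sqrt{6} \cdot 8\right) - 69} = \sqrt{\left(i \sqrt{6} + 8 + 64 + 8 i \sqrt{6}\right) - 69} = \sqrt{\left(72 + 9 i \sqrt{6}\right) - 69} = \sqrt{3 + 9 i \sqrt{6}} \approx 3.5531 + 3.1023 i$)
$\left(\left(4 + 1\right) 5 + L\right)^{2} = \left(\left(4 + 1\right) 5 + \sqrt{3 + 9 i \sqrt{6}}\right)^{2} = \left(5 \cdot 5 + \sqrt{3 + 9 i \sqrt{6}}\right)^{2} = \left(25 + \sqrt{3 + 9 i \sqrt{6}}\right)^{2}$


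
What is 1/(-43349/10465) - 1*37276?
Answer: -1615887789/43349 ≈ -37276.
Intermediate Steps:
1/(-43349/10465) - 1*37276 = 1/(-43349*1/10465) - 37276 = 1/(-43349/10465) - 37276 = -10465/43349 - 37276 = -1615887789/43349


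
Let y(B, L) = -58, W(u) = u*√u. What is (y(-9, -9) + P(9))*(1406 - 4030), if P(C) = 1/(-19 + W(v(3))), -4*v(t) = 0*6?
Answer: 2894272/19 ≈ 1.5233e+5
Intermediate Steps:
v(t) = 0 (v(t) = -0*6 = -¼*0 = 0)
W(u) = u^(3/2)
P(C) = -1/19 (P(C) = 1/(-19 + 0^(3/2)) = 1/(-19 + 0) = 1/(-19) = -1/19)
(y(-9, -9) + P(9))*(1406 - 4030) = (-58 - 1/19)*(1406 - 4030) = -1103/19*(-2624) = 2894272/19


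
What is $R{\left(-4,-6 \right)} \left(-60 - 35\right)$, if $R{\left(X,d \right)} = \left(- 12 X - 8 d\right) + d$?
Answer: $-8550$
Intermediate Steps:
$R{\left(X,d \right)} = - 12 X - 7 d$
$R{\left(-4,-6 \right)} \left(-60 - 35\right) = \left(\left(-12\right) \left(-4\right) - -42\right) \left(-60 - 35\right) = \left(48 + 42\right) \left(-95\right) = 90 \left(-95\right) = -8550$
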